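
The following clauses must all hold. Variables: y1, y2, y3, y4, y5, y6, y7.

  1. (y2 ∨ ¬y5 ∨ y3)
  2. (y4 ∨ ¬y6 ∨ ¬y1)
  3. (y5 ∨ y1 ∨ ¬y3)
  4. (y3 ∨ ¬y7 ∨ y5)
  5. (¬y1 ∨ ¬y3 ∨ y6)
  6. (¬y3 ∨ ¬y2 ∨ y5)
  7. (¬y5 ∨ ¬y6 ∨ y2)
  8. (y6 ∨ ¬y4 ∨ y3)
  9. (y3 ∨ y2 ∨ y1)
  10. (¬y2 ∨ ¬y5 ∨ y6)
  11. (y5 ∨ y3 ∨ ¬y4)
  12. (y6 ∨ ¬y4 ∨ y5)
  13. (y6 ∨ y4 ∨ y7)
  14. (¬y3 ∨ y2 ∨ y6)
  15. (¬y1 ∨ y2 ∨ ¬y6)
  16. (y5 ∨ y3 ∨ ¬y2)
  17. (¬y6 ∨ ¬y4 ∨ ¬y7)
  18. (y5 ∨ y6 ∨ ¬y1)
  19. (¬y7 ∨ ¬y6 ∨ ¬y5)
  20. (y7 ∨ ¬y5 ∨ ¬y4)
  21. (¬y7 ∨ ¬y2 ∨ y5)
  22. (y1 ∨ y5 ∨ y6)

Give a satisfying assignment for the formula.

y1=F, y2=T, y3=F, y4=F, y5=T, y6=T, y7=F

Try y1 = False.
Branch on y2: take y2 = True.
Branch on y3: take y3 = False.
  then y5 is forced to True.
  then y6 is forced to True.
  then y7 is forced to False.
  then y4 is forced to False.
Every clause has at least one true literal under this assignment.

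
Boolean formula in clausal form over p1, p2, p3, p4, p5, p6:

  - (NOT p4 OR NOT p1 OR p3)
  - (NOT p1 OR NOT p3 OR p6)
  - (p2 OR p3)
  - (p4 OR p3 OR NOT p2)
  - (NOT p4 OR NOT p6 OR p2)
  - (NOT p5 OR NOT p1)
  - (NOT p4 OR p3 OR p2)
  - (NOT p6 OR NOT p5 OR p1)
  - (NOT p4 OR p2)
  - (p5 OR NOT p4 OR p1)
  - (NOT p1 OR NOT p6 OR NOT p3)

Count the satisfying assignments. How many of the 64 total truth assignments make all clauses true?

Split on p1, then p3.
  p1=1, p3=1: a clause becomes empty — 0.
  p1=1, p3=0: a clause becomes empty — 0.
  p1=0, p3=1: 7 of the 16 assignments to (p2,p4,p5,p6) work.
  p1=0, p3=0: remaining (p2,p4,p5,p6) ∈ {(1,1,1,0)} — 1.
Total: 0 + 0 + 7 + 1 = 8.

8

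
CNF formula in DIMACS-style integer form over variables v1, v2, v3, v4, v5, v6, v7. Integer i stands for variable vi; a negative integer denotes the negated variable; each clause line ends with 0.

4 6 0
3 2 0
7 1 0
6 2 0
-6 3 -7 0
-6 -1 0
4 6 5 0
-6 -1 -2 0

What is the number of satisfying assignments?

Split on v6, then v1.
  v6=T, v1=T: a clause becomes empty — 0.
  v6=T, v1=F: forces v3=T; v7=T; v2, v4, v5 free → 2^3 = 8.
  v6=F, v1=T: forces v2=T; v4=T; v3, v5, v7 free → 2^3 = 8.
  v6=F, v1=F: remaining (v2,v3,v4,v5,v7) ∈ {(T,F,T,F,T); (T,F,T,T,T); (T,T,T,F,T); (T,T,T,T,T)} — 4.
Total: 0 + 8 + 8 + 4 = 20.

20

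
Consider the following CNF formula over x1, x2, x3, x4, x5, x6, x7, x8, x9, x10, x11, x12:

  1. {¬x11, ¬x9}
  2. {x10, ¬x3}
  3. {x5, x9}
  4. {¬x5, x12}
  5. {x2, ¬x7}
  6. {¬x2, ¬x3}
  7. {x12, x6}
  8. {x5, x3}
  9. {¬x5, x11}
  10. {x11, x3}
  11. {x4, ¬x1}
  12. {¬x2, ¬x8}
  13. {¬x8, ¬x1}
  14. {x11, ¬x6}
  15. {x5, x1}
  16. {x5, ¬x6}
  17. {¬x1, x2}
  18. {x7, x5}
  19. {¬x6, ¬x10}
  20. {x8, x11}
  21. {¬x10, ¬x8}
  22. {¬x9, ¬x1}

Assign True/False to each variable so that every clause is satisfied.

x1=0, x2=0, x3=0, x4=0, x5=1, x6=0, x7=0, x8=0, x9=0, x10=0, x11=1, x12=1

Pure literal: x12 appears only positively; assign x12 = True.
Set x1 = False and propagate.
  then x5 is forced to True.
  then x11 is forced to True.
  then x9 is forced to False.
For the remaining variables, x2 = False, x3 = False, x4 = False, x6 = False, x7 = False, x8 = False, x10 = False works.
Every clause has at least one true literal under this assignment.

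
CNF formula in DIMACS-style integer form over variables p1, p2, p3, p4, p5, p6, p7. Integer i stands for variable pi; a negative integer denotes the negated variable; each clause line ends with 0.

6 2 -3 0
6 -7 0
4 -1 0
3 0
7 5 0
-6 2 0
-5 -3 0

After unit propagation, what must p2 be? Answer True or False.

True

(p3) stands alone — p3 = True.
(!p5 || !p3): since p3 = True, the clause reduces to (!p5). p5 = False.
From (p7 || p5) and p5 = False: p7 = True.
(p6 || !p7): since p7 = True, the clause reduces to (p6). p6 = True.
In (p2 || !p6), !p6 is now false; p2 must hold, so p2 = True.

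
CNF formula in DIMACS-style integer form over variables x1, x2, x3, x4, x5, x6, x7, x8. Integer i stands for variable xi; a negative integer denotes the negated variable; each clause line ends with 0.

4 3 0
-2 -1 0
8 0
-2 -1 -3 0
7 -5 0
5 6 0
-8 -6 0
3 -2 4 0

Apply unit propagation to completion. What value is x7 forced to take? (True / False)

True

Unit clause (x8) sets x8 = True.
(~x8 | ~x6) with x8 = True leaves only ~x6, so x6 = False.
In (x6 | x5), x6 is now false; x5 must hold, so x5 = True.
From (~x5 | x7) and x5 = True: x7 = True.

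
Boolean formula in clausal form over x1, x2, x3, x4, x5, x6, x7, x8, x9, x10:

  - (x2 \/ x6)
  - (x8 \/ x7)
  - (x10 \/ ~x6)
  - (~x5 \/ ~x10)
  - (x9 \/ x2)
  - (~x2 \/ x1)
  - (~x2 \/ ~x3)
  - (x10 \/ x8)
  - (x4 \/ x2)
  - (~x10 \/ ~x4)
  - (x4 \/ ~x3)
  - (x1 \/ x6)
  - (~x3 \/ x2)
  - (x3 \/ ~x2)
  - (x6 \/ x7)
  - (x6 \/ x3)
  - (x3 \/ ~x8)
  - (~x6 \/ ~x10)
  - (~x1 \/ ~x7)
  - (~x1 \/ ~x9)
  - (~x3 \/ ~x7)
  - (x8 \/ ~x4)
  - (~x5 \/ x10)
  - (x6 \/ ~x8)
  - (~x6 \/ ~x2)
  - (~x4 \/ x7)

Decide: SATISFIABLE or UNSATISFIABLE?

UNSATISFIABLE

x2 = True:
  propagation gives x1=True, x3=False; an empty clause results — contradiction.
x2 = False:
  propagation gives x6=True, x10=True; an empty clause results — contradiction.
Every branch closes, so no satisfying assignment exists.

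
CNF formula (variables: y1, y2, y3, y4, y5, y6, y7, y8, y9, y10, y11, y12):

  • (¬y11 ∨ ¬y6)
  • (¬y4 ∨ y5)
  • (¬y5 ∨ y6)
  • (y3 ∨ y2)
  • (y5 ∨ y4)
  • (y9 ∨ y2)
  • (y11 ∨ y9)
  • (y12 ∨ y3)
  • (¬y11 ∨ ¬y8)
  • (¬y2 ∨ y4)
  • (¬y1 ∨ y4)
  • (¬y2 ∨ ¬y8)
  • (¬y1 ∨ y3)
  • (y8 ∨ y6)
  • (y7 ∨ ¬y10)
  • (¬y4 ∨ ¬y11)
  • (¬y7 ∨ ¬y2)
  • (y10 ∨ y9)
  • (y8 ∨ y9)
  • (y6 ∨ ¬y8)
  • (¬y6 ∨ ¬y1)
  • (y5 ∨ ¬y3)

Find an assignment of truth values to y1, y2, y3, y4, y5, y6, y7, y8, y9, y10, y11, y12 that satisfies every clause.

y1=False, y2=False, y3=True, y4=True, y5=True, y6=True, y7=True, y8=False, y9=True, y10=False, y11=False, y12=False

Check each clause:
  1. (¬y6 ∨ ¬y11) — ¬y11 is true.
  2. (¬y4 ∨ y5) — y5 is true.
  3. (¬y5 ∨ y6) — y6 is true.
  4. (y2 ∨ y3) — y3 is true.
  5. (y4 ∨ y5) — y4 is true.
  6. (y2 ∨ y9) — y9 is true.
  7. (y9 ∨ y11) — y9 is true.
  8. (y12 ∨ y3) — y3 is true.
  9. (¬y11 ∨ ¬y8) — ¬y8 is true.
  10. (¬y2 ∨ y4) — y4 is true.
  11. (¬y1 ∨ y4) — y4 is true.
  12. (¬y2 ∨ ¬y8) — ¬y8 is true.
  13. (¬y1 ∨ y3) — y3 is true.
  14. (y6 ∨ y8) — y6 is true.
  15. (¬y10 ∨ y7) — ¬y10 is true.
  16. (¬y4 ∨ ¬y11) — ¬y11 is true.
  17. (¬y2 ∨ ¬y7) — ¬y2 is true.
  18. (y10 ∨ y9) — y9 is true.
  19. (y8 ∨ y9) — y9 is true.
  20. (y6 ∨ ¬y8) — ¬y8 is true.
  21. (¬y6 ∨ ¬y1) — ¬y1 is true.
  22. (y5 ∨ ¬y3) — y5 is true.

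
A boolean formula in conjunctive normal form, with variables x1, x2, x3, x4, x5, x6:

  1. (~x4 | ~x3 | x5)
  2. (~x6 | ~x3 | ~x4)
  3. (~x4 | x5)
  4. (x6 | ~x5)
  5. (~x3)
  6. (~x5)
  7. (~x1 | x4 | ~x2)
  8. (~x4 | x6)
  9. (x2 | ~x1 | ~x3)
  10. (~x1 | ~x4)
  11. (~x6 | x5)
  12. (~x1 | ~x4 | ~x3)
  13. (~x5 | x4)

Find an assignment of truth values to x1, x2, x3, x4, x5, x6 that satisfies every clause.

x1=True  x2=False  x3=False  x4=False  x5=False  x6=False

Check each clause:
  1. (~x3 | ~x4 | x5) — ~x3 is true.
  2. (~x3 | ~x4 | ~x6) — ~x6 is true.
  3. (~x4 | x5) — ~x4 is true.
  4. (x6 | ~x5) — ~x5 is true.
  5. (~x3) — ~x3 is true.
  6. (~x5) — ~x5 is true.
  7. (x4 | ~x1 | ~x2) — ~x2 is true.
  8. (x6 | ~x4) — ~x4 is true.
  9. (~x3 | x2 | ~x1) — ~x3 is true.
  10. (~x4 | ~x1) — ~x4 is true.
  11. (~x6 | x5) — ~x6 is true.
  12. (~x1 | ~x3 | ~x4) — ~x4 is true.
  13. (~x5 | x4) — ~x5 is true.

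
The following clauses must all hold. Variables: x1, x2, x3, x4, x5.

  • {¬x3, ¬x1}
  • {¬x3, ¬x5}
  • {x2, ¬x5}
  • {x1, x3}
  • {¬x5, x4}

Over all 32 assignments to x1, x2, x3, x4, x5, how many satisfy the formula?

Split on x3, then x5.
  x3=1, x5=1: a clause becomes empty — 0.
  x3=1, x5=0: remaining (x1,x2,x4) ∈ {(0,0,0); (0,0,1); (0,1,0); (0,1,1)} — 4.
  x3=0, x5=1: remaining (x1,x2,x4) ∈ {(1,1,1)} — 1.
  x3=0, x5=0: remaining (x1,x2,x4) ∈ {(1,0,0); (1,0,1); (1,1,0); (1,1,1)} — 4.
Total: 0 + 4 + 1 + 4 = 9.

9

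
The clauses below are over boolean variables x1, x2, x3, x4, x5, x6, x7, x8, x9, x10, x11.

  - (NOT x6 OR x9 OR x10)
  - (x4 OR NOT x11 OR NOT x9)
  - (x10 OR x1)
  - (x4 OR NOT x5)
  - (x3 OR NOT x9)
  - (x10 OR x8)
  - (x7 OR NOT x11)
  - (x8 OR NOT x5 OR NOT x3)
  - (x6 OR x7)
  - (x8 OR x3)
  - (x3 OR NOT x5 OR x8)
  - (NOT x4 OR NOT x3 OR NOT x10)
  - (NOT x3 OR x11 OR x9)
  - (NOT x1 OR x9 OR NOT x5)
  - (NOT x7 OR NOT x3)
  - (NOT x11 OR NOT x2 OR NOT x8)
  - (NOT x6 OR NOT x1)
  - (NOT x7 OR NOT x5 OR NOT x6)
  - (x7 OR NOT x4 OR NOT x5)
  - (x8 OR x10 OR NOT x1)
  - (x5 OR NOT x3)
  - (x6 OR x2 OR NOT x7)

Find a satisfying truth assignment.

x1=False, x2=False, x3=False, x4=False, x5=False, x6=True, x7=True, x8=True, x9=False, x10=True, x11=True

Check each clause:
  1. (x10 OR NOT x6 OR x9) — x10 is true.
  2. (NOT x9 OR x4 OR NOT x11) — NOT x9 is true.
  3. (x10 OR x1) — x10 is true.
  4. (NOT x5 OR x4) — NOT x5 is true.
  5. (x3 OR NOT x9) — NOT x9 is true.
  6. (x8 OR x10) — x8 is true.
  7. (x7 OR NOT x11) — x7 is true.
  8. (x8 OR NOT x3 OR NOT x5) — x8 is true.
  9. (x7 OR x6) — x6 is true.
  10. (x8 OR x3) — x8 is true.
  11. (x8 OR NOT x5 OR x3) — x8 is true.
  12. (NOT x4 OR NOT x3 OR NOT x10) — NOT x4 is true.
  13. (NOT x3 OR x11 OR x9) — x11 is true.
  14. (NOT x5 OR x9 OR NOT x1) — NOT x5 is true.
  15. (NOT x3 OR NOT x7) — NOT x3 is true.
  16. (NOT x8 OR NOT x2 OR NOT x11) — NOT x2 is true.
  17. (NOT x1 OR NOT x6) — NOT x1 is true.
  18. (NOT x5 OR NOT x7 OR NOT x6) — NOT x5 is true.
  19. (NOT x4 OR x7 OR NOT x5) — NOT x5 is true.
  20. (x10 OR NOT x1 OR x8) — x8 is true.
  21. (NOT x3 OR x5) — NOT x3 is true.
  22. (NOT x7 OR x2 OR x6) — x6 is true.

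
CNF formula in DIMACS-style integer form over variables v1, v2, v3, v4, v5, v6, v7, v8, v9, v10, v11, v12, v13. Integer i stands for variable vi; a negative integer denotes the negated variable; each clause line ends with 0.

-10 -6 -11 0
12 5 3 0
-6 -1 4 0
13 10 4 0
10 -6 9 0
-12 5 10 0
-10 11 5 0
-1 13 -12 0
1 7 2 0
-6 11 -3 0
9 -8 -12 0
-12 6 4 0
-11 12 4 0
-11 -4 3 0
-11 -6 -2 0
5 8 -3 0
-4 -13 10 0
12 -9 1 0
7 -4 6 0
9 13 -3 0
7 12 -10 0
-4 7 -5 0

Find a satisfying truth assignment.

v1=1, v2=1, v3=0, v4=1, v5=1, v6=1, v7=1, v8=1, v9=1, v10=1, v11=0, v12=1, v13=1

v7 occurs only positively in the remaining clauses — set v7 = True.
Try v1 = True.
Set v2 = True and propagate.
The remaining clauses are satisfied by v3 = False, v4 = True, v5 = True, v6 = True, v8 = True, v9 = True, v10 = True, v11 = False, v12 = True, v13 = True.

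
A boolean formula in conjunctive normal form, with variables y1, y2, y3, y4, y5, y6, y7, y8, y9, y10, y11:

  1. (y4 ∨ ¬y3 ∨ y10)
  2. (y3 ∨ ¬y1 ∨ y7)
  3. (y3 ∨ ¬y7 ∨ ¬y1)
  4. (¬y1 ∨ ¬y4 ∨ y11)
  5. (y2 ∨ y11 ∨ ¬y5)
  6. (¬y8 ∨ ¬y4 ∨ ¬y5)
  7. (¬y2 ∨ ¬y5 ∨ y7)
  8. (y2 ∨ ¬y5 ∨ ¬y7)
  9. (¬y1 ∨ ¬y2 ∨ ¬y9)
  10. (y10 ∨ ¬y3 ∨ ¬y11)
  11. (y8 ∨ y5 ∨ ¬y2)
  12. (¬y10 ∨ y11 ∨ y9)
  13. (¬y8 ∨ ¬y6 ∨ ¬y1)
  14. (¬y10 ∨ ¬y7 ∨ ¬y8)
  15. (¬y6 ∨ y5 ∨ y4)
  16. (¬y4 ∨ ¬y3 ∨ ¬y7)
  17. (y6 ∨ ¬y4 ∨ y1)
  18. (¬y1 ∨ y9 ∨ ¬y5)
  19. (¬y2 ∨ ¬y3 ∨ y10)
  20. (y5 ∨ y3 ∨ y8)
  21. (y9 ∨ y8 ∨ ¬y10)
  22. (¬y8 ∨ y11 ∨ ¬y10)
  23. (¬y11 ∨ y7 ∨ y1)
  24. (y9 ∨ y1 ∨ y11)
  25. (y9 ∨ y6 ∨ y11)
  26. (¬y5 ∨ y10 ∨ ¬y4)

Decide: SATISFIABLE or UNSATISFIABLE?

SATISFIABLE

Try y1 = True.
Try y2 = False.
Try y3 = True.
For the remaining variables, y4 = True, y5 = False, y6 = False, y7 = False, y8 = True, y9 = False, y10 = True, y11 = True works.
Every clause has at least one true literal under this assignment.
So y1=T  y2=F  y3=T  y4=T  y5=F  y6=F  y7=F  y8=T  y9=F  y10=T  y11=T is a satisfying assignment.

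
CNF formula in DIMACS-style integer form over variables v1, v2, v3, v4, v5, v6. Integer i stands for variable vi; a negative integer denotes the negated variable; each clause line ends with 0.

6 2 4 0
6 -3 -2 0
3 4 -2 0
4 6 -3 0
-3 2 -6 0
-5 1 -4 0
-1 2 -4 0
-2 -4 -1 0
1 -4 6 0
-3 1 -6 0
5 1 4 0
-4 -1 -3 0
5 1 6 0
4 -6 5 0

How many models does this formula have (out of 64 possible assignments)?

The models are:
  v1=0 v2=0 v3=0 v4=0 v5=1 v6=1
  v1=0 v2=0 v3=0 v4=1 v5=0 v6=1
  v1=0 v2=1 v3=0 v4=1 v5=0 v6=1
  v1=1 v2=0 v3=0 v4=0 v5=1 v6=1
  v1=1 v2=1 v3=1 v4=0 v5=1 v6=1
That's 5 in total.

5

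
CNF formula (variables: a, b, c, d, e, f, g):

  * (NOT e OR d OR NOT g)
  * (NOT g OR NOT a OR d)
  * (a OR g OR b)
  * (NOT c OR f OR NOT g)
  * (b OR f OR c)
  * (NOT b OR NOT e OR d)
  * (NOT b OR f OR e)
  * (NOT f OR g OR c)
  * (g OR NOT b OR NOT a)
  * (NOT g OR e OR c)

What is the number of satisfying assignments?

Case analysis on g and b:
  g=1, b=1: 9 of the 32 assignments to (a,c,d,e,f) work.
  g=1, b=0: 7 of the 32 assignments to (a,c,d,e,f) work.
  g=0, b=1: 5 of the 32 assignments to (a,c,d,e,f) work.
  g=0, b=0: forces a=1; c=1; d, e, f free → 2^3 = 8.
Total: 9 + 7 + 5 + 8 = 29.

29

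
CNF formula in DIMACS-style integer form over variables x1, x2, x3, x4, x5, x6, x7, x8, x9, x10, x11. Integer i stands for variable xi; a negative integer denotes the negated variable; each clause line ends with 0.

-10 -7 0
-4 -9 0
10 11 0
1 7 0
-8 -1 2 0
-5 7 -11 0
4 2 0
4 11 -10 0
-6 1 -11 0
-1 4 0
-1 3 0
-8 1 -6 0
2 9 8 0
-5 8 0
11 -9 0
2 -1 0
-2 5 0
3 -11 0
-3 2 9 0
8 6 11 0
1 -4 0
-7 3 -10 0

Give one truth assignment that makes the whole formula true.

x1=True, x2=True, x3=True, x4=True, x5=True, x6=True, x7=False, x8=True, x9=False, x10=True, x11=False

Try x1 = True.
  then x4 is forced to True.
  then x9 is forced to False.
  then x3 is forced to True.
  then x2 is forced to True.
  then x5 is forced to True.
  then x8 is forced to True.
For the remaining variables, x6 = True, x7 = False, x10 = True, x11 = False works.
Every clause has at least one true literal under this assignment.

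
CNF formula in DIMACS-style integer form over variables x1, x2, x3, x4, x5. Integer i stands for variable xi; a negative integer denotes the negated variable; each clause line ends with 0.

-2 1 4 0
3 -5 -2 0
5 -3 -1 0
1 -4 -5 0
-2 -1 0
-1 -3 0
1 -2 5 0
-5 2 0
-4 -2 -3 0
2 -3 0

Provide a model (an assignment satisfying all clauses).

x1=0  x2=0  x3=0  x4=1  x5=0

Try x1 = False.
Try x2 = False.
  then x5 is forced to False.
  then x3 is forced to False.
x4 is now unconstrained; take x4 = True.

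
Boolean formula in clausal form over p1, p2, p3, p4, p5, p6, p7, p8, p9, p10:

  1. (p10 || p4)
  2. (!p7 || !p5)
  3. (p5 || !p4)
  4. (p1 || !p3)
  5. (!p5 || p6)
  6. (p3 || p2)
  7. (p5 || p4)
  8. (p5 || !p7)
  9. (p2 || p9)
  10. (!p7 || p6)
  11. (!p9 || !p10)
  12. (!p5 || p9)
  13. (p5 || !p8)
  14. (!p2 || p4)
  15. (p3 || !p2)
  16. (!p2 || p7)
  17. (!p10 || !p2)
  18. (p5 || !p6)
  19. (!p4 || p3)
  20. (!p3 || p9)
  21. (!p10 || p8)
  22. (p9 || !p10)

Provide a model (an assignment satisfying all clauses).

p1=True, p2=False, p3=True, p4=True, p5=True, p6=True, p7=False, p8=False, p9=True, p10=False

Check each clause:
  1. (p4 || p10) — p4 is true.
  2. (!p7 || !p5) — !p7 is true.
  3. (!p4 || p5) — p5 is true.
  4. (!p3 || p1) — p1 is true.
  5. (!p5 || p6) — p6 is true.
  6. (p2 || p3) — p3 is true.
  7. (p4 || p5) — p4 is true.
  8. (!p7 || p5) — !p7 is true.
  9. (p2 || p9) — p9 is true.
  10. (!p7 || p6) — !p7 is true.
  11. (!p10 || !p9) — !p10 is true.
  12. (!p5 || p9) — p9 is true.
  13. (!p8 || p5) — !p8 is true.
  14. (p4 || !p2) — p4 is true.
  15. (p3 || !p2) — p3 is true.
  16. (p7 || !p2) — !p2 is true.
  17. (!p10 || !p2) — !p10 is true.
  18. (!p6 || p5) — p5 is true.
  19. (p3 || !p4) — p3 is true.
  20. (p9 || !p3) — p9 is true.
  21. (p8 || !p10) — !p10 is true.
  22. (!p10 || p9) — p9 is true.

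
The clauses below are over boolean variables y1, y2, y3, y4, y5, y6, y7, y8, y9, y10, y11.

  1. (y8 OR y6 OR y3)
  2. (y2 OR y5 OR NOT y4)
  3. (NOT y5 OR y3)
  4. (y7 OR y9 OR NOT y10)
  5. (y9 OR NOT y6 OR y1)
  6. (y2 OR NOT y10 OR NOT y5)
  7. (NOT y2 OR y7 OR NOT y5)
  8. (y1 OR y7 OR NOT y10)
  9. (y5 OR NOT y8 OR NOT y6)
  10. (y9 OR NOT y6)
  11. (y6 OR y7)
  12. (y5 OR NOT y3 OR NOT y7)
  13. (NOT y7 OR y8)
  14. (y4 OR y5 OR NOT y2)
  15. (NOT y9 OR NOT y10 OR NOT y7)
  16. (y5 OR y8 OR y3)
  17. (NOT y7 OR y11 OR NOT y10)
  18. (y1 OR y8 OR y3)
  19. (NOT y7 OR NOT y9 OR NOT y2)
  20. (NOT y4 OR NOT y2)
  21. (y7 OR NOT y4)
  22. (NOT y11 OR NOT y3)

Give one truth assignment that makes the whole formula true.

y1=T, y2=F, y3=T, y4=T, y5=T, y6=F, y7=T, y8=T, y9=F, y10=F, y11=F

Check each clause:
  1. (y6 OR y8 OR y3) — y8 is true.
  2. (y2 OR y5 OR NOT y4) — y5 is true.
  3. (y3 OR NOT y5) — y3 is true.
  4. (y9 OR NOT y10 OR y7) — NOT y10 is true.
  5. (y9 OR y1 OR NOT y6) — NOT y6 is true.
  6. (NOT y5 OR y2 OR NOT y10) — NOT y10 is true.
  7. (y7 OR NOT y5 OR NOT y2) — NOT y2 is true.
  8. (y1 OR y7 OR NOT y10) — y1 is true.
  9. (NOT y6 OR y5 OR NOT y8) — NOT y6 is true.
  10. (NOT y6 OR y9) — NOT y6 is true.
  11. (y6 OR y7) — y7 is true.
  12. (NOT y3 OR NOT y7 OR y5) — y5 is true.
  13. (y8 OR NOT y7) — y8 is true.
  14. (y4 OR NOT y2 OR y5) — y4 is true.
  15. (NOT y9 OR NOT y10 OR NOT y7) — NOT y10 is true.
  16. (y3 OR y5 OR y8) — y8 is true.
  17. (NOT y10 OR y11 OR NOT y7) — NOT y10 is true.
  18. (y8 OR y3 OR y1) — y8 is true.
  19. (NOT y7 OR NOT y2 OR NOT y9) — NOT y2 is true.
  20. (NOT y4 OR NOT y2) — NOT y2 is true.
  21. (y7 OR NOT y4) — y7 is true.
  22. (NOT y3 OR NOT y11) — NOT y11 is true.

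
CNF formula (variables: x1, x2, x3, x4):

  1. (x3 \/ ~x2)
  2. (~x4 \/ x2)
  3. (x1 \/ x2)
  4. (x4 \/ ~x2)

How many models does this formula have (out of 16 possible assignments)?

4

The models are:
  x1=F x2=T x3=T x4=T
  x1=T x2=F x3=F x4=F
  x1=T x2=F x3=T x4=F
  x1=T x2=T x3=T x4=T
Count: 4.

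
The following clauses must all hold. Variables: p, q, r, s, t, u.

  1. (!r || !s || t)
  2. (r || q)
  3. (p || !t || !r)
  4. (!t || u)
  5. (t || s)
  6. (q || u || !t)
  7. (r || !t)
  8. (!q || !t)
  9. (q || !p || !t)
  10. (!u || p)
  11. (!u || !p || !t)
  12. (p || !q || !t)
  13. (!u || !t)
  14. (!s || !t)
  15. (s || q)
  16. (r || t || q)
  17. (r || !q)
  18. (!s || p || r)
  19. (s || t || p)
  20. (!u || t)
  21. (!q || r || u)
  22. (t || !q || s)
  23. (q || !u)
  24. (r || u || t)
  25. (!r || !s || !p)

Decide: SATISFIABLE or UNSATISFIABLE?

UNSATISFIABLE

t = True:
  propagation gives u=True; an empty clause results — contradiction.
t = False:
  propagation gives s=True, r=False, q=True; an empty clause results — contradiction.
Every branch closes, so no satisfying assignment exists.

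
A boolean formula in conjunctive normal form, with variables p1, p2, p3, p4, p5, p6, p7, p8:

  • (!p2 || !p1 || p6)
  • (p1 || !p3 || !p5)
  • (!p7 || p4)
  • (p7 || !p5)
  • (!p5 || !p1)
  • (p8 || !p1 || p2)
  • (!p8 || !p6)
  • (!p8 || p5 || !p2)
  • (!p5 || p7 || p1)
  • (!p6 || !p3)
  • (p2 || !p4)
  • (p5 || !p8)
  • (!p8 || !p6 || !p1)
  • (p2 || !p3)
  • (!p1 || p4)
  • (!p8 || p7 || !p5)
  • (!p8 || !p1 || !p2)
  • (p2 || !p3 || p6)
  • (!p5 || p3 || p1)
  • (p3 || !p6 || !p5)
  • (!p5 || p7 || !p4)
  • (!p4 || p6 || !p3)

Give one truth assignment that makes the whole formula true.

p1=False, p2=True, p3=False, p4=True, p5=False, p6=False, p7=False, p8=False

Check each clause:
  1. (!p2 || p6 || !p1) — !p1 is true.
  2. (!p5 || p1 || !p3) — !p5 is true.
  3. (p4 || !p7) — !p7 is true.
  4. (!p5 || p7) — !p5 is true.
  5. (!p5 || !p1) — !p5 is true.
  6. (p2 || p8 || !p1) — p2 is true.
  7. (!p6 || !p8) — !p8 is true.
  8. (p5 || !p8 || !p2) — !p8 is true.
  9. (p1 || !p5 || p7) — !p5 is true.
  10. (!p3 || !p6) — !p6 is true.
  11. (p2 || !p4) — p2 is true.
  12. (p5 || !p8) — !p8 is true.
  13. (!p1 || !p8 || !p6) — !p8 is true.
  14. (!p3 || p2) — p2 is true.
  15. (p4 || !p1) — p4 is true.
  16. (!p8 || p7 || !p5) — !p8 is true.
  17. (!p2 || !p1 || !p8) — !p8 is true.
  18. (p6 || p2 || !p3) — p2 is true.
  19. (p1 || !p5 || p3) — !p5 is true.
  20. (!p5 || !p6 || p3) — !p6 is true.
  21. (!p5 || !p4 || p7) — !p5 is true.
  22. (!p3 || !p4 || p6) — !p3 is true.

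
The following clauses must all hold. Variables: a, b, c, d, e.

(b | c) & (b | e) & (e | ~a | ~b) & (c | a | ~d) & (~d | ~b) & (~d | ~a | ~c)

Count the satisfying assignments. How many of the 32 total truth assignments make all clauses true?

9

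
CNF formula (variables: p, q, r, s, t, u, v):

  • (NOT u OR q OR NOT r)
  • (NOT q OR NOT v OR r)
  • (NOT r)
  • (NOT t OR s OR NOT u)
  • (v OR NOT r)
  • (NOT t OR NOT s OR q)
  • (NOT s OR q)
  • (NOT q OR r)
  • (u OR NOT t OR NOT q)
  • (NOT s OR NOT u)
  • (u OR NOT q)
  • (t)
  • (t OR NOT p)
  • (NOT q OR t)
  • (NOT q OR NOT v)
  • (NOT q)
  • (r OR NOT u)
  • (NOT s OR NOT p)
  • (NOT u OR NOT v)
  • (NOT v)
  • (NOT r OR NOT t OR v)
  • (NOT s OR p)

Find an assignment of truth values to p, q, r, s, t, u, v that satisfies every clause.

p=True, q=False, r=False, s=False, t=True, u=False, v=False

Unit propagation: (NOT r) forces r = False.
The clause (NOT q) is unit: q must be False.
(NOT s) is a unit clause, so s = False.
Unit propagation: (t) forces t = True.
The clause (NOT u) is unit: u must be False.
(NOT v) is a unit clause, so v = False.
p is now unconstrained; take p = True.
Check each clause:
  1. (NOT r OR NOT u OR q) — NOT u is true.
  2. (NOT q OR r OR NOT v) — NOT v is true.
  3. (NOT r) — NOT r is true.
  4. (s OR NOT u OR NOT t) — NOT u is true.
  5. (NOT r OR v) — NOT r is true.
  6. (q OR NOT s OR NOT t) — NOT s is true.
  7. (q OR NOT s) — NOT s is true.
  8. (NOT q OR r) — NOT q is true.
  9. (NOT t OR NOT q OR u) — NOT q is true.
  10. (NOT s OR NOT u) — NOT u is true.
  11. (u OR NOT q) — NOT q is true.
  12. (t) — t is true.
  13. (NOT p OR t) — t is true.
  14. (t OR NOT q) — t is true.
  15. (NOT v OR NOT q) — NOT v is true.
  16. (NOT q) — NOT q is true.
  17. (r OR NOT u) — NOT u is true.
  18. (NOT p OR NOT s) — NOT s is true.
  19. (NOT v OR NOT u) — NOT v is true.
  20. (NOT v) — NOT v is true.
  21. (NOT r OR NOT t OR v) — NOT r is true.
  22. (NOT s OR p) — p is true.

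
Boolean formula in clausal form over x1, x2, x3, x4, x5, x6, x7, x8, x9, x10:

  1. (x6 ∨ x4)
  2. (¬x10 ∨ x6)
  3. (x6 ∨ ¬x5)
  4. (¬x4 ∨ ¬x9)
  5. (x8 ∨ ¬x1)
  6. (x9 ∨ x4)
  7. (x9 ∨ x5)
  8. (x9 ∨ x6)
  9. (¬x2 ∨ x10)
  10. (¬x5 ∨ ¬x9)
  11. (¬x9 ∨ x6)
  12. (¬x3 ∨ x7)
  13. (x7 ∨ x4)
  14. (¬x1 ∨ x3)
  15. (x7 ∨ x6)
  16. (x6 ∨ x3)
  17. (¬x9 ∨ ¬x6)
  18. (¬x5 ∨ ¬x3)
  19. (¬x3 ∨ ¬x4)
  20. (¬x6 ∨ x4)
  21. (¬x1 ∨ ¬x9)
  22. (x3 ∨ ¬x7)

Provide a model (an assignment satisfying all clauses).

x1 = False, x2 = False, x3 = False, x4 = True, x5 = True, x6 = True, x7 = False, x8 = False, x9 = False, x10 = True

Pure literal: x1 appears only negated; assign x1 = False.
Pure literal: x2 appears only negated; assign x2 = False.
Set x3 = False and propagate.
  then x6 is forced to True.
  then x9 is forced to False.
  then x4 is forced to True.
  then x5 is forced to True.
  then x7 is forced to False.
x8, x10 are now unconstrained; take x8 = False, x10 = True.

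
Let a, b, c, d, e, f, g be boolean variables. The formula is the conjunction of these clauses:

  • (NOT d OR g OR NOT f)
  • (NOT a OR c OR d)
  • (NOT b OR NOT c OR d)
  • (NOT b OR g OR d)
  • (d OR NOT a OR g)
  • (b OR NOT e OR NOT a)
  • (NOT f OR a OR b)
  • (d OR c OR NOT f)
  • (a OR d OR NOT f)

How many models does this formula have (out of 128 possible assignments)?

50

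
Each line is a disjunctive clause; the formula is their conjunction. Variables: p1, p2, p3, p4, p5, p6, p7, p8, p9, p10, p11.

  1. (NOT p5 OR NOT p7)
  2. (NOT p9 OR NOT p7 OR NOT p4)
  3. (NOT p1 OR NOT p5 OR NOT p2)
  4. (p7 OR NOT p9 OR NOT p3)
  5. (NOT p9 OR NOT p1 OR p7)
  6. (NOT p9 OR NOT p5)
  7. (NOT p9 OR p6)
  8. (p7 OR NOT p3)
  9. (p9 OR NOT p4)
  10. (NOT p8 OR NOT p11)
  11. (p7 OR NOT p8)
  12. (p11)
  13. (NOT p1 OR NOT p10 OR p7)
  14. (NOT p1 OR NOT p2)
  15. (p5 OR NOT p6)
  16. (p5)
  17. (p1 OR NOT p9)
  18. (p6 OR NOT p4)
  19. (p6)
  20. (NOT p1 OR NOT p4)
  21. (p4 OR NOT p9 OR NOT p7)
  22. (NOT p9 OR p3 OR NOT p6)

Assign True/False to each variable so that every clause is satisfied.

p1=F, p2=F, p3=F, p4=F, p5=T, p6=T, p7=F, p8=F, p9=F, p10=T, p11=T

Check each clause:
  1. (NOT p7 OR NOT p5) — NOT p7 is true.
  2. (NOT p9 OR NOT p4 OR NOT p7) — NOT p7 is true.
  3. (NOT p2 OR NOT p1 OR NOT p5) — NOT p1 is true.
  4. (p7 OR NOT p3 OR NOT p9) — NOT p9 is true.
  5. (NOT p9 OR NOT p1 OR p7) — NOT p9 is true.
  6. (NOT p5 OR NOT p9) — NOT p9 is true.
  7. (NOT p9 OR p6) — p6 is true.
  8. (NOT p3 OR p7) — NOT p3 is true.
  9. (NOT p4 OR p9) — NOT p4 is true.
  10. (NOT p11 OR NOT p8) — NOT p8 is true.
  11. (p7 OR NOT p8) — NOT p8 is true.
  12. (p11) — p11 is true.
  13. (NOT p10 OR NOT p1 OR p7) — NOT p1 is true.
  14. (NOT p1 OR NOT p2) — NOT p2 is true.
  15. (p5 OR NOT p6) — p5 is true.
  16. (p5) — p5 is true.
  17. (p1 OR NOT p9) — NOT p9 is true.
  18. (p6 OR NOT p4) — NOT p4 is true.
  19. (p6) — p6 is true.
  20. (NOT p1 OR NOT p4) — NOT p4 is true.
  21. (p4 OR NOT p9 OR NOT p7) — NOT p7 is true.
  22. (NOT p9 OR NOT p6 OR p3) — NOT p9 is true.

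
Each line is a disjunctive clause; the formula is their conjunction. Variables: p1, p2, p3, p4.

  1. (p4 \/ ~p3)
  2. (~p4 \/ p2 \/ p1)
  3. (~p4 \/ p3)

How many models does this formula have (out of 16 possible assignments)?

7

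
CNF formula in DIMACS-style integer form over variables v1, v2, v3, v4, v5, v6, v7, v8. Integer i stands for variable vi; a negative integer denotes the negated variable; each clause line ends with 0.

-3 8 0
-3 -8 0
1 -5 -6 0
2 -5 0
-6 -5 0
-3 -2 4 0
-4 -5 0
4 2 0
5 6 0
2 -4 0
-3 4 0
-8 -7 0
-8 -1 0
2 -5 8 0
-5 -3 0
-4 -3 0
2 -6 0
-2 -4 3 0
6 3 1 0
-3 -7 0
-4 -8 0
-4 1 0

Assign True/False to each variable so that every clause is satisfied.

v1=1, v2=1, v3=0, v4=0, v5=1, v6=0, v7=1, v8=0

Check each clause:
  1. (~v3 | v8) — ~v3 is true.
  2. (~v8 | ~v3) — ~v8 is true.
  3. (~v5 | ~v6 | v1) — v1 is true.
  4. (v2 | ~v5) — v2 is true.
  5. (~v5 | ~v6) — ~v6 is true.
  6. (v4 | ~v3 | ~v2) — ~v3 is true.
  7. (~v4 | ~v5) — ~v4 is true.
  8. (v2 | v4) — v2 is true.
  9. (v5 | v6) — v5 is true.
  10. (v2 | ~v4) — v2 is true.
  11. (~v3 | v4) — ~v3 is true.
  12. (~v7 | ~v8) — ~v8 is true.
  13. (~v1 | ~v8) — ~v8 is true.
  14. (v8 | v2 | ~v5) — v2 is true.
  15. (~v5 | ~v3) — ~v3 is true.
  16. (~v4 | ~v3) — ~v4 is true.
  17. (~v6 | v2) — v2 is true.
  18. (~v4 | ~v2 | v3) — ~v4 is true.
  19. (v3 | v1 | v6) — v1 is true.
  20. (~v7 | ~v3) — ~v3 is true.
  21. (~v8 | ~v4) — ~v8 is true.
  22. (v1 | ~v4) — v1 is true.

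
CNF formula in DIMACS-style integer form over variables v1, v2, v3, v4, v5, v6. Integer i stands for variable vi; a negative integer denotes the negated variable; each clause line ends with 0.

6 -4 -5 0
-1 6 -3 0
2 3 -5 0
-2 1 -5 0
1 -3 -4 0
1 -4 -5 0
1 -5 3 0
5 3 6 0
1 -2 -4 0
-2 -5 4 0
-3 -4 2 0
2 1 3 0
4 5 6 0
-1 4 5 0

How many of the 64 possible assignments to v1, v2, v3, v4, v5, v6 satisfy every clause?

Split on v5, then v1.
  v5=1, v1=1: remaining (v2,v3,v4,v6) ∈ {(0,1,0,1); (1,0,1,1); (1,1,1,1)} — 3.
  v5=1, v1=0: remaining (v2,v3,v4,v6) ∈ {(0,1,0,0); (0,1,0,1)} — 2.
  v5=0, v1=1: remaining (v2,v3,v4,v6) ∈ {(0,0,1,1); (1,0,1,1); (1,1,1,1)} — 3.
  v5=0, v1=0: remaining (v2,v3,v4,v6) ∈ {(0,1,0,1); (1,0,0,1); (1,1,0,1)} — 3.
Total: 3 + 2 + 3 + 3 = 11.

11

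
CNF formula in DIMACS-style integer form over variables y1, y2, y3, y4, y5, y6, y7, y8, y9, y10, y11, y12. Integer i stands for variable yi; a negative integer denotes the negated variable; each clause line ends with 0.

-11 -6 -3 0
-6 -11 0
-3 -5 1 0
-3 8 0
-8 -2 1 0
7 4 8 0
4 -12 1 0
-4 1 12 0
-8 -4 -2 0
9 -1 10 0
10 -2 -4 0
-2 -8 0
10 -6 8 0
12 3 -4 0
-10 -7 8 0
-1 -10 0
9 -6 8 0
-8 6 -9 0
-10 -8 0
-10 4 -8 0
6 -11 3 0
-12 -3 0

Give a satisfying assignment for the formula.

y1 = F, y2 = F, y3 = T, y4 = F, y5 = F, y6 = F, y7 = T, y8 = T, y9 = F, y10 = F, y11 = F, y12 = F

Pure literal: y2 appears only negated; assign y2 = False.
y5 occurs only negated in the remaining clauses — set y5 = False.
Branch on y1: take y1 = False.
The remaining clauses are satisfied by y3 = True, y4 = False, y6 = False, y7 = True, y8 = True, y9 = False, y10 = False, y11 = False, y12 = False.
Every clause has at least one true literal under this assignment.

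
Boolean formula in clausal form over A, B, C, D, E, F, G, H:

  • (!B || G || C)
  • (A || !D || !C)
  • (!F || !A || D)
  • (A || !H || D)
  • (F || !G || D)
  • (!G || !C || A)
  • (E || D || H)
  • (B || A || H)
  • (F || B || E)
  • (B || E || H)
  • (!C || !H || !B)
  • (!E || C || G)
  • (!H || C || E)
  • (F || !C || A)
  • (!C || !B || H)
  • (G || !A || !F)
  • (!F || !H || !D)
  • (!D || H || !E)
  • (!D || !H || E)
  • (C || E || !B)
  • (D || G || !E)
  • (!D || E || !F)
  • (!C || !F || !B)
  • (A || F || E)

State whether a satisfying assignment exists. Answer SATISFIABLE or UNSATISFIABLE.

SATISFIABLE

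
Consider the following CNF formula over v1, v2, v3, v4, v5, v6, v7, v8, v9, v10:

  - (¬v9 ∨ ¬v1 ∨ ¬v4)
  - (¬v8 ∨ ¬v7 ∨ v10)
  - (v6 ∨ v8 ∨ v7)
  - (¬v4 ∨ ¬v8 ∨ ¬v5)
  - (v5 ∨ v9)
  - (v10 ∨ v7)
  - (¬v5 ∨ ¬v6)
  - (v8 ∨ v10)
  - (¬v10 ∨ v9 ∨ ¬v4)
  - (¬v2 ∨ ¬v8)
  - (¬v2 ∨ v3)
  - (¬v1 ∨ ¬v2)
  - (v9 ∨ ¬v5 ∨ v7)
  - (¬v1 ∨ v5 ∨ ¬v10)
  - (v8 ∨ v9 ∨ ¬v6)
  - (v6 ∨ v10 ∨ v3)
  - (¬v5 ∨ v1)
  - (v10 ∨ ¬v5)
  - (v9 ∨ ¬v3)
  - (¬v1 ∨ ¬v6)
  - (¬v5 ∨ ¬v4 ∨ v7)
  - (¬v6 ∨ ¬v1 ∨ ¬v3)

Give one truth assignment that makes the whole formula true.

v1=0  v2=0  v3=0  v4=0  v5=0  v6=1  v7=1  v8=0  v9=1  v10=1

Check each clause:
  1. (¬v1 ∨ ¬v9 ∨ ¬v4) — ¬v4 is true.
  2. (v10 ∨ ¬v8 ∨ ¬v7) — ¬v8 is true.
  3. (v8 ∨ v7 ∨ v6) — v6 is true.
  4. (¬v5 ∨ ¬v4 ∨ ¬v8) — ¬v8 is true.
  5. (v5 ∨ v9) — v9 is true.
  6. (v10 ∨ v7) — v10 is true.
  7. (¬v6 ∨ ¬v5) — ¬v5 is true.
  8. (v8 ∨ v10) — v10 is true.
  9. (v9 ∨ ¬v10 ∨ ¬v4) — v9 is true.
  10. (¬v8 ∨ ¬v2) — ¬v8 is true.
  11. (v3 ∨ ¬v2) — ¬v2 is true.
  12. (¬v1 ∨ ¬v2) — ¬v1 is true.
  13. (¬v5 ∨ v9 ∨ v7) — v9 is true.
  14. (¬v1 ∨ v5 ∨ ¬v10) — ¬v1 is true.
  15. (v9 ∨ v8 ∨ ¬v6) — v9 is true.
  16. (v6 ∨ v10 ∨ v3) — v10 is true.
  17. (v1 ∨ ¬v5) — ¬v5 is true.
  18. (¬v5 ∨ v10) — v10 is true.
  19. (v9 ∨ ¬v3) — v9 is true.
  20. (¬v6 ∨ ¬v1) — ¬v1 is true.
  21. (¬v5 ∨ v7 ∨ ¬v4) — ¬v5 is true.
  22. (¬v6 ∨ ¬v1 ∨ ¬v3) — ¬v3 is true.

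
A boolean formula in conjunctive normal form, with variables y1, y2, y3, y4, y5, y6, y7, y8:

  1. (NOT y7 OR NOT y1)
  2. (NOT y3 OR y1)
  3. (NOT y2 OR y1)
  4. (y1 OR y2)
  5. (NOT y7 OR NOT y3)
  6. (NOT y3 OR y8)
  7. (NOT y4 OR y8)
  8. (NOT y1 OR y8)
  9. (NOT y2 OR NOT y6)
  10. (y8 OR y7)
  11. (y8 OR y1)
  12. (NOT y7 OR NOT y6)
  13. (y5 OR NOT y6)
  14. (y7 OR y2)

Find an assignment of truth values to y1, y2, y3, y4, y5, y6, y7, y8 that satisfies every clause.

y1 = True, y2 = True, y3 = False, y4 = True, y5 = True, y6 = False, y7 = False, y8 = True

y3 occurs only negated in the remaining clauses — set y3 = False.
Pure literal: y5 appears only positively; assign y5 = True.
Try y1 = True.
  then y7 is forced to False.
  then y8 is forced to True.
  then y2 is forced to True.
  then y6 is forced to False.
y4 is now unconstrained; take y4 = True.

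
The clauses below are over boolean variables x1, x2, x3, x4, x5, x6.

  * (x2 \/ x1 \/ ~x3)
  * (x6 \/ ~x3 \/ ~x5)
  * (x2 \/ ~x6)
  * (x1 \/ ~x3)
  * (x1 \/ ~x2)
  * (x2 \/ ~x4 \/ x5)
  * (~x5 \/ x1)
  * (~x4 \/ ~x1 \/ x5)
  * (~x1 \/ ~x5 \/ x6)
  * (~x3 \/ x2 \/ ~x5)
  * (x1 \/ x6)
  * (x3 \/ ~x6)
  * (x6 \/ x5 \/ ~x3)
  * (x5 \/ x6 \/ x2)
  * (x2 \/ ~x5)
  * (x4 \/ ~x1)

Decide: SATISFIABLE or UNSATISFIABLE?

SATISFIABLE

Set x1 = True and propagate.
  then x4 is forced to True.
  then x5 is forced to True.
  then x6 is forced to True.
  then x2 is forced to True.
  then x3 is forced to True.
So x1 = True, x2 = True, x3 = True, x4 = True, x5 = True, x6 = True is a satisfying assignment.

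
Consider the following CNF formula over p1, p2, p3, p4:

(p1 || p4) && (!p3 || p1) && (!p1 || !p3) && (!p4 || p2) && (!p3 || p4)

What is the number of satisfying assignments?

4

Satisfying assignments:
  p1=0 p2=1 p3=0 p4=1
  p1=1 p2=0 p3=0 p4=0
  p1=1 p2=1 p3=0 p4=0
  p1=1 p2=1 p3=0 p4=1
Count: 4.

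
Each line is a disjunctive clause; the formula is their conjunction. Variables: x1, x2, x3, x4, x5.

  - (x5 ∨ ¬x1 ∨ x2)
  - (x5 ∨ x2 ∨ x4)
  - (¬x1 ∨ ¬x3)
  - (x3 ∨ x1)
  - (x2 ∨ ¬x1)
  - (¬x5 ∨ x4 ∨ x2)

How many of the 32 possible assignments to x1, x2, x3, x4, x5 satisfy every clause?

10

Split on x1, then x2.
  x1=T, x2=T: remaining (x3,x4,x5) ∈ {(F,F,F); (F,F,T); (F,T,F); (F,T,T)} — 4.
  x1=T, x2=F: a clause becomes empty — 0.
  x1=F, x2=T: remaining (x3,x4,x5) ∈ {(T,F,F); (T,F,T); (T,T,F); (T,T,T)} — 4.
  x1=F, x2=F: remaining (x3,x4,x5) ∈ {(T,T,F); (T,T,T)} — 2.
Total: 4 + 0 + 4 + 2 = 10.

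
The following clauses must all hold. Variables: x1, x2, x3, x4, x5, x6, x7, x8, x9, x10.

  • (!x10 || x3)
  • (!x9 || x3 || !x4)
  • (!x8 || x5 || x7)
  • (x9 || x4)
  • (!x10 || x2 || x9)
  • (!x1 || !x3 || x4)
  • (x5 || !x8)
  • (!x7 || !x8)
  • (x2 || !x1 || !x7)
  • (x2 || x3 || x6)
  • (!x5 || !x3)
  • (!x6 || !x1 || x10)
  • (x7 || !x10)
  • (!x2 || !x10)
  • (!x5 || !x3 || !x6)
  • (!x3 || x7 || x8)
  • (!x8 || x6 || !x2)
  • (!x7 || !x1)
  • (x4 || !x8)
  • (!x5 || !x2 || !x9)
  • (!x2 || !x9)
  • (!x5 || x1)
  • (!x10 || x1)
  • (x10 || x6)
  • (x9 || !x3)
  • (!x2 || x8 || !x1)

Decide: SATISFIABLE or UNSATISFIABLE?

SATISFIABLE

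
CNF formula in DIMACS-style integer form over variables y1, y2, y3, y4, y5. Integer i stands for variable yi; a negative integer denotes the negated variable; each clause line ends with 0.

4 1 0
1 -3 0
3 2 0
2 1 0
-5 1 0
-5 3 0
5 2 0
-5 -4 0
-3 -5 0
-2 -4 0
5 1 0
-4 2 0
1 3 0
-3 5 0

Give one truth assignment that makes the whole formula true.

y1 occurs only positively in the remaining clauses — set y1 = True.
Try y2 = True.
  then y4 is forced to False.
Set y3 = False and propagate.
  then y5 is forced to False.
Check each clause:
  1. (y1 OR y4) — y1 is true.
  2. (y1 OR NOT y3) — y1 is true.
  3. (y3 OR y2) — y2 is true.
  4. (y1 OR y2) — y1 is true.
  5. (y1 OR NOT y5) — y1 is true.
  6. (NOT y5 OR y3) — NOT y5 is true.
  7. (y2 OR y5) — y2 is true.
  8. (NOT y4 OR NOT y5) — NOT y5 is true.
  9. (NOT y5 OR NOT y3) — NOT y5 is true.
  10. (NOT y2 OR NOT y4) — NOT y4 is true.
  11. (y5 OR y1) — y1 is true.
  12. (y2 OR NOT y4) — y2 is true.
  13. (y1 OR y3) — y1 is true.
  14. (NOT y3 OR y5) — NOT y3 is true.

y1=1, y2=1, y3=0, y4=0, y5=0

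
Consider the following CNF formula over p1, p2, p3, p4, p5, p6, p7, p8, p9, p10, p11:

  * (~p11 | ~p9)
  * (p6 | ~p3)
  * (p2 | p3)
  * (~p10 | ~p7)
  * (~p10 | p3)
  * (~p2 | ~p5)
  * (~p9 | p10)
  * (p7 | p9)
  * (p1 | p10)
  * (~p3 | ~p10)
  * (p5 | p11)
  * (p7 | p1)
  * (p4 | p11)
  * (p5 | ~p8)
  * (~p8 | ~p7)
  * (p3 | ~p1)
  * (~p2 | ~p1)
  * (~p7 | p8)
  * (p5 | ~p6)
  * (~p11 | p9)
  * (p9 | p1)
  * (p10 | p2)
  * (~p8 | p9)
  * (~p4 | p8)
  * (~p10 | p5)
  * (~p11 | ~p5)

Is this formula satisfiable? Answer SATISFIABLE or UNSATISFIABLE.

UNSATISFIABLE

p10 = True:
  propagation gives p7=False, p3=True; an empty clause results — contradiction.
p10 = False:
  propagation gives p9=False, p7=True, p1=True, p8=False; an empty clause results — contradiction.
Every branch closes, so no satisfying assignment exists.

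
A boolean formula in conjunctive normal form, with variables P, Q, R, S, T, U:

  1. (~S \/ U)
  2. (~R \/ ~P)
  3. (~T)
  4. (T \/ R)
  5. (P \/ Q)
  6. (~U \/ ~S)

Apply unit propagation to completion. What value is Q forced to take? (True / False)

(~T) is a unit clause: T = False.
(T \/ R): since T = False, the clause reduces to (R). R = True.
(~R \/ ~P): since R = True, the clause reduces to (~P). P = False.
(P \/ Q): since P = False, the clause reduces to (Q). Q = True.

True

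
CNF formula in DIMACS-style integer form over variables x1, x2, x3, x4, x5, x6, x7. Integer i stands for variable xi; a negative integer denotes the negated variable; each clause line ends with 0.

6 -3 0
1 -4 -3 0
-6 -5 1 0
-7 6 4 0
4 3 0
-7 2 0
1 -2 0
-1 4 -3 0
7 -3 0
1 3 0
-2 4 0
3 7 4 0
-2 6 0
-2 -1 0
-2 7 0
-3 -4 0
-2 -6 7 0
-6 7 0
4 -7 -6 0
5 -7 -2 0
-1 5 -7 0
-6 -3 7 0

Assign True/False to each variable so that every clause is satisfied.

x1 = True, x2 = False, x3 = False, x4 = True, x5 = True, x6 = False, x7 = False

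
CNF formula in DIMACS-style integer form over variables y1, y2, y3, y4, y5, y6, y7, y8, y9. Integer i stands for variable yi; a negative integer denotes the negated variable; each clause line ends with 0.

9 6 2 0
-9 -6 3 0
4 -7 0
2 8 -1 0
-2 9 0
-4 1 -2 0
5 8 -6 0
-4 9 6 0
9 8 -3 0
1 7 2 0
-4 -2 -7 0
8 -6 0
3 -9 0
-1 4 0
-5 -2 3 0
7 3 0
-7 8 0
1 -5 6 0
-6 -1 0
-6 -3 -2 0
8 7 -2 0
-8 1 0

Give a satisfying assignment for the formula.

y1=True, y2=False, y3=True, y4=True, y5=True, y6=False, y7=False, y8=True, y9=True

Set y1 = True and propagate.
  then y4 is forced to True.
  then y6 is forced to False.
  then y9 is forced to True.
  then y3 is forced to True.
For the remaining variables, y2 = False, y5 = True, y7 = False, y8 = True works.
Every clause has at least one true literal under this assignment.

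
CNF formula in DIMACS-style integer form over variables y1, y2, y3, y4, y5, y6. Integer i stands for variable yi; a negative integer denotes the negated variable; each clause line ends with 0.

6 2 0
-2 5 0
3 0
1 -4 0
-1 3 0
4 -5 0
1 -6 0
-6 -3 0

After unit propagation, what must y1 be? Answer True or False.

Unit clause (y3) sets y3 = True.
In (~y3 | ~y6), ~y3 is now false; ~y6 must hold, so y6 = False.
From (y2 | y6) and y6 = False: y2 = True.
(~y2 | y5) with y2 = True leaves only y5, so y5 = True.
In (y4 | ~y5), ~y5 is now false; y4 must hold, so y4 = True.
(~y4 | y1): since y4 = True, the clause reduces to (y1). y1 = True.

True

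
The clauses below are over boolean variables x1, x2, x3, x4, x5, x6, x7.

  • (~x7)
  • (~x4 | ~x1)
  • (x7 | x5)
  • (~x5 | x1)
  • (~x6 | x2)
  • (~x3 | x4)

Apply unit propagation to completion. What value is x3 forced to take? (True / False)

(~x7) is a unit clause: x7 = False.
(x7 | x5) with x7 = False leaves only x5, so x5 = True.
From (x1 | ~x5) and x5 = True: x1 = True.
In (~x1 | ~x4), ~x1 is now false; ~x4 must hold, so x4 = False.
(~x3 | x4): since x4 = False, the clause reduces to (~x3). x3 = False.

False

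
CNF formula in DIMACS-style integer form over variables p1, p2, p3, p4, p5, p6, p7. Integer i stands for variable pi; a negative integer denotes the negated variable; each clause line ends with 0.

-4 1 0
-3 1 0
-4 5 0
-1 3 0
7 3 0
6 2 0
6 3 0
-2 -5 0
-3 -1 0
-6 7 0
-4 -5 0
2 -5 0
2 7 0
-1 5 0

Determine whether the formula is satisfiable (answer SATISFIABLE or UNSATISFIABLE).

SATISFIABLE

Pure literal: p4 appears only negated; assign p4 = False.
Pure literal: p7 appears only positively; assign p7 = True.
Branch on p1: take p1 = False.
  then p3 is forced to False.
  then p6 is forced to True.
Branch on p2: take p2 = False.
  then p5 is forced to False.
Every clause has at least one true literal under this assignment.
So p1=F  p2=F  p3=F  p4=F  p5=F  p6=T  p7=T is a satisfying assignment.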